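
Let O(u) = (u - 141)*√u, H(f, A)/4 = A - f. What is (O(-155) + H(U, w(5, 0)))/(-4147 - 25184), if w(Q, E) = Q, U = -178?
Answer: -244/9777 + 296*I*√155/29331 ≈ -0.024957 + 0.12564*I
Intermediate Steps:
H(f, A) = -4*f + 4*A (H(f, A) = 4*(A - f) = -4*f + 4*A)
O(u) = √u*(-141 + u) (O(u) = (-141 + u)*√u = √u*(-141 + u))
(O(-155) + H(U, w(5, 0)))/(-4147 - 25184) = (√(-155)*(-141 - 155) + (-4*(-178) + 4*5))/(-4147 - 25184) = ((I*√155)*(-296) + (712 + 20))/(-29331) = (-296*I*√155 + 732)*(-1/29331) = (732 - 296*I*√155)*(-1/29331) = -244/9777 + 296*I*√155/29331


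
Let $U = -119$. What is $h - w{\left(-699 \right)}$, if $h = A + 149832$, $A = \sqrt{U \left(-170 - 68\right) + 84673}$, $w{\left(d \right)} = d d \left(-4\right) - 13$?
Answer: $2104249 + 27 \sqrt{155} \approx 2.1046 \cdot 10^{6}$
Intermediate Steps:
$w{\left(d \right)} = -13 - 4 d^{2}$ ($w{\left(d \right)} = d \left(- 4 d\right) - 13 = - 4 d^{2} - 13 = -13 - 4 d^{2}$)
$A = 27 \sqrt{155}$ ($A = \sqrt{- 119 \left(-170 - 68\right) + 84673} = \sqrt{\left(-119\right) \left(-238\right) + 84673} = \sqrt{28322 + 84673} = \sqrt{112995} = 27 \sqrt{155} \approx 336.15$)
$h = 149832 + 27 \sqrt{155}$ ($h = 27 \sqrt{155} + 149832 = 149832 + 27 \sqrt{155} \approx 1.5017 \cdot 10^{5}$)
$h - w{\left(-699 \right)} = \left(149832 + 27 \sqrt{155}\right) - \left(-13 - 4 \left(-699\right)^{2}\right) = \left(149832 + 27 \sqrt{155}\right) - \left(-13 - 1954404\right) = \left(149832 + 27 \sqrt{155}\right) - -1954417 = \left(149832 + 27 \sqrt{155}\right) + 1954417 = 2104249 + 27 \sqrt{155}$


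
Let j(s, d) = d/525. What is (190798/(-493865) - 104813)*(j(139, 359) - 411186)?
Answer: 11174340531644441513/259279125 ≈ 4.3098e+10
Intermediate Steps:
j(s, d) = d/525 (j(s, d) = d*(1/525) = d/525)
(190798/(-493865) - 104813)*(j(139, 359) - 411186) = (190798/(-493865) - 104813)*((1/525)*359 - 411186) = (190798*(-1/493865) - 104813)*(359/525 - 411186) = (-190798/493865 - 104813)*(-215872291/525) = -51763663043/493865*(-215872291/525) = 11174340531644441513/259279125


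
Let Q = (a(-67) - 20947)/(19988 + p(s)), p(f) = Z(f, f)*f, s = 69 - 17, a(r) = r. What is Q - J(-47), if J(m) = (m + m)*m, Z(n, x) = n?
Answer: -50137135/11346 ≈ -4418.9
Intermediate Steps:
s = 52
J(m) = 2*m² (J(m) = (2*m)*m = 2*m²)
p(f) = f² (p(f) = f*f = f²)
Q = -10507/11346 (Q = (-67 - 20947)/(19988 + 52²) = -21014/(19988 + 2704) = -21014/22692 = -21014*1/22692 = -10507/11346 ≈ -0.92605)
Q - J(-47) = -10507/11346 - 2*(-47)² = -10507/11346 - 2*2209 = -10507/11346 - 1*4418 = -10507/11346 - 4418 = -50137135/11346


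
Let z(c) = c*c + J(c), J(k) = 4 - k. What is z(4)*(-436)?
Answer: -6976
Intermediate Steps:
z(c) = 4 + c**2 - c (z(c) = c*c + (4 - c) = c**2 + (4 - c) = 4 + c**2 - c)
z(4)*(-436) = (4 + 4**2 - 1*4)*(-436) = (4 + 16 - 4)*(-436) = 16*(-436) = -6976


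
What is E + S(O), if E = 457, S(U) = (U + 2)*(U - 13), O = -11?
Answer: 673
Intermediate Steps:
S(U) = (-13 + U)*(2 + U) (S(U) = (2 + U)*(-13 + U) = (-13 + U)*(2 + U))
E + S(O) = 457 + (-26 + (-11)² - 11*(-11)) = 457 + (-26 + 121 + 121) = 457 + 216 = 673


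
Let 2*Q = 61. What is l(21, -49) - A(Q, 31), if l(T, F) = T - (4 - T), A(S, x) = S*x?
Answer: -1815/2 ≈ -907.50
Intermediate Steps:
Q = 61/2 (Q = (1/2)*61 = 61/2 ≈ 30.500)
l(T, F) = -4 + 2*T (l(T, F) = T + (-4 + T) = -4 + 2*T)
l(21, -49) - A(Q, 31) = (-4 + 2*21) - 61*31/2 = (-4 + 42) - 1*1891/2 = 38 - 1891/2 = -1815/2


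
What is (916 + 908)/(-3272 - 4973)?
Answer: -1824/8245 ≈ -0.22123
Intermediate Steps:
(916 + 908)/(-3272 - 4973) = 1824/(-8245) = 1824*(-1/8245) = -1824/8245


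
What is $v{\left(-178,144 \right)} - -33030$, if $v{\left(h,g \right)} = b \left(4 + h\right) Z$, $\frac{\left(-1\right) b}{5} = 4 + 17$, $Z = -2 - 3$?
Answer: $-58320$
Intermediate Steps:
$Z = -5$ ($Z = -2 - 3 = -5$)
$b = -105$ ($b = - 5 \left(4 + 17\right) = \left(-5\right) 21 = -105$)
$v{\left(h,g \right)} = 2100 + 525 h$ ($v{\left(h,g \right)} = - 105 \left(4 + h\right) \left(-5\right) = - 105 \left(-20 - 5 h\right) = 2100 + 525 h$)
$v{\left(-178,144 \right)} - -33030 = \left(2100 + 525 \left(-178\right)\right) - -33030 = \left(2100 - 93450\right) + 33030 = -91350 + 33030 = -58320$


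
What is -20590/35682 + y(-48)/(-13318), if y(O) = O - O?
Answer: -10295/17841 ≈ -0.57704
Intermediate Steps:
y(O) = 0
-20590/35682 + y(-48)/(-13318) = -20590/35682 + 0/(-13318) = -20590*1/35682 + 0*(-1/13318) = -10295/17841 + 0 = -10295/17841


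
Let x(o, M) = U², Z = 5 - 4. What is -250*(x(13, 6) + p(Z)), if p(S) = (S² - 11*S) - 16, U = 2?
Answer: 5500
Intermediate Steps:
Z = 1
x(o, M) = 4 (x(o, M) = 2² = 4)
p(S) = -16 + S² - 11*S
-250*(x(13, 6) + p(Z)) = -250*(4 + (-16 + 1² - 11*1)) = -250*(4 + (-16 + 1 - 11)) = -250*(4 - 26) = -250*(-22) = 5500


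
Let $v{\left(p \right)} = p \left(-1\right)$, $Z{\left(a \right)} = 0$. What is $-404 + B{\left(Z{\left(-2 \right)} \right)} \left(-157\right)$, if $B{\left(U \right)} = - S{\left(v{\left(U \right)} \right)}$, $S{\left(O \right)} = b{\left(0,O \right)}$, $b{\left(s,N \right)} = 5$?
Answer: $381$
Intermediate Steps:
$v{\left(p \right)} = - p$
$S{\left(O \right)} = 5$
$B{\left(U \right)} = -5$ ($B{\left(U \right)} = \left(-1\right) 5 = -5$)
$-404 + B{\left(Z{\left(-2 \right)} \right)} \left(-157\right) = -404 - -785 = -404 + 785 = 381$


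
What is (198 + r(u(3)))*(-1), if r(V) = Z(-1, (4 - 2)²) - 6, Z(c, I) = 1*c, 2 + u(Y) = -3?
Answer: -191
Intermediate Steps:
u(Y) = -5 (u(Y) = -2 - 3 = -5)
Z(c, I) = c
r(V) = -7 (r(V) = -1 - 6 = -7)
(198 + r(u(3)))*(-1) = (198 - 7)*(-1) = 191*(-1) = -191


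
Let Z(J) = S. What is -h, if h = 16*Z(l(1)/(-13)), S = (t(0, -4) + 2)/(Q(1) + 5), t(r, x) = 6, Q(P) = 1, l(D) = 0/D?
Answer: -64/3 ≈ -21.333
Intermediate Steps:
l(D) = 0
S = 4/3 (S = (6 + 2)/(1 + 5) = 8/6 = 8*(1/6) = 4/3 ≈ 1.3333)
Z(J) = 4/3
h = 64/3 (h = 16*(4/3) = 64/3 ≈ 21.333)
-h = -1*64/3 = -64/3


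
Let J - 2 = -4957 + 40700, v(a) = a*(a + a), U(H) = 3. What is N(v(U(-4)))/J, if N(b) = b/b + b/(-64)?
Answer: 23/1143840 ≈ 2.0108e-5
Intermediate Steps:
v(a) = 2*a² (v(a) = a*(2*a) = 2*a²)
N(b) = 1 - b/64 (N(b) = 1 + b*(-1/64) = 1 - b/64)
J = 35745 (J = 2 + (-4957 + 40700) = 2 + 35743 = 35745)
N(v(U(-4)))/J = (1 - 3²/32)/35745 = (1 - 9/32)*(1/35745) = (23/32)*(1/35745) = 23/1143840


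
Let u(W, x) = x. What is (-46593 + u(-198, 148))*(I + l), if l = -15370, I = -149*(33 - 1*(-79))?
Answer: 1488933810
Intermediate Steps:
I = -16688 (I = -149*(33 + 79) = -149*112 = -16688)
(-46593 + u(-198, 148))*(I + l) = (-46593 + 148)*(-16688 - 15370) = -46445*(-32058) = 1488933810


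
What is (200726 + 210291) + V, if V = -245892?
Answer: 165125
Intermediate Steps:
(200726 + 210291) + V = (200726 + 210291) - 245892 = 411017 - 245892 = 165125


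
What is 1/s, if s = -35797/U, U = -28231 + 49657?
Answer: -21426/35797 ≈ -0.59854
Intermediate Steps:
U = 21426
s = -35797/21426 ≈ -1.6707
1/s = 1/(-35797/21426) = -21426/35797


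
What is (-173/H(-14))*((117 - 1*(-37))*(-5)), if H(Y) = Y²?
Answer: 9515/14 ≈ 679.64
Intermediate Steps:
(-173/H(-14))*((117 - 1*(-37))*(-5)) = (-173/((-14)²))*((117 - 1*(-37))*(-5)) = (-173/196)*((117 + 37)*(-5)) = (-173*1/196)*(154*(-5)) = -173/196*(-770) = 9515/14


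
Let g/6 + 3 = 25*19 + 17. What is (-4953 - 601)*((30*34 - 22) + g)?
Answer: -21838328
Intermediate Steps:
g = 2934 (g = -18 + 6*(25*19 + 17) = -18 + 6*(475 + 17) = -18 + 6*492 = -18 + 2952 = 2934)
(-4953 - 601)*((30*34 - 22) + g) = (-4953 - 601)*((30*34 - 22) + 2934) = -5554*((1020 - 22) + 2934) = -5554*(998 + 2934) = -5554*3932 = -21838328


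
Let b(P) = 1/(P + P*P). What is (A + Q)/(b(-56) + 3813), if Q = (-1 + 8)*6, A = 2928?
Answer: 9147600/11744041 ≈ 0.77891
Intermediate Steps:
Q = 42 (Q = 7*6 = 42)
b(P) = 1/(P + P**2)
(A + Q)/(b(-56) + 3813) = (2928 + 42)/(1/((-56)*(1 - 56)) + 3813) = 2970/(-1/56/(-55) + 3813) = 2970/(-1/56*(-1/55) + 3813) = 2970/(1/3080 + 3813) = 2970/(11744041/3080) = 2970*(3080/11744041) = 9147600/11744041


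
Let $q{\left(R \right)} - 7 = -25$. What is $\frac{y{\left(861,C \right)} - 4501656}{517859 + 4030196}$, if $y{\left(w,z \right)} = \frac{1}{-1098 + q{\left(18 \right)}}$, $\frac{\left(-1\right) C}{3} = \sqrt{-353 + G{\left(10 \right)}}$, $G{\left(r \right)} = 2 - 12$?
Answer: $- \frac{5023848097}{5075629380} \approx -0.9898$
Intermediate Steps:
$G{\left(r \right)} = -10$ ($G{\left(r \right)} = 2 - 12 = -10$)
$q{\left(R \right)} = -18$ ($q{\left(R \right)} = 7 - 25 = -18$)
$C = - 33 i \sqrt{3}$ ($C = - 3 \sqrt{-353 - 10} = - 3 \sqrt{-363} = - 3 \cdot 11 i \sqrt{3} = - 33 i \sqrt{3} \approx - 57.158 i$)
$y{\left(w,z \right)} = - \frac{1}{1116}$ ($y{\left(w,z \right)} = \frac{1}{-1098 - 18} = \frac{1}{-1116} = - \frac{1}{1116}$)
$\frac{y{\left(861,C \right)} - 4501656}{517859 + 4030196} = \frac{- \frac{1}{1116} - 4501656}{517859 + 4030196} = - \frac{5023848097}{1116 \cdot 4548055} = \left(- \frac{5023848097}{1116}\right) \frac{1}{4548055} = - \frac{5023848097}{5075629380}$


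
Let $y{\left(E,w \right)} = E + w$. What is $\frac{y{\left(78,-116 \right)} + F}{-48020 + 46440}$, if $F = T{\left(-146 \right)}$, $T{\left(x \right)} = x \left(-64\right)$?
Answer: $- \frac{4653}{790} \approx -5.8899$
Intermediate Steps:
$T{\left(x \right)} = - 64 x$
$F = 9344$ ($F = \left(-64\right) \left(-146\right) = 9344$)
$\frac{y{\left(78,-116 \right)} + F}{-48020 + 46440} = \frac{\left(78 - 116\right) + 9344}{-48020 + 46440} = \frac{-38 + 9344}{-1580} = 9306 \left(- \frac{1}{1580}\right) = - \frac{4653}{790}$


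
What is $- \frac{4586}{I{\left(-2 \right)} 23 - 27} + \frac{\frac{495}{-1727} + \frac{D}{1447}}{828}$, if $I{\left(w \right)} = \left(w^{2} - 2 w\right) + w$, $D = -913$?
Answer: $- \frac{71889087904}{1739963961} \approx -41.316$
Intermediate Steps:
$I{\left(w \right)} = w^{2} - w$
$- \frac{4586}{I{\left(-2 \right)} 23 - 27} + \frac{\frac{495}{-1727} + \frac{D}{1447}}{828} = - \frac{4586}{- 2 \left(-1 - 2\right) 23 - 27} + \frac{\frac{495}{-1727} - \frac{913}{1447}}{828} = - \frac{4586}{\left(-2\right) \left(-3\right) 23 - 27} + \left(495 \left(- \frac{1}{1727}\right) - \frac{913}{1447}\right) \frac{1}{828} = - \frac{4586}{6 \cdot 23 - 27} + \left(- \frac{45}{157} - \frac{913}{1447}\right) \frac{1}{828} = - \frac{4586}{138 - 27} - \frac{52114}{47026053} = - \frac{4586}{111} - \frac{52114}{47026053} = - \frac{71889087904}{1739963961}$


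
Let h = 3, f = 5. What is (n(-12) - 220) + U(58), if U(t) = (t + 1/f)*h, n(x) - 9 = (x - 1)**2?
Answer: 663/5 ≈ 132.60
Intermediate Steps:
n(x) = 9 + (-1 + x)**2 (n(x) = 9 + (x - 1)**2 = 9 + (-1 + x)**2)
U(t) = 3/5 + 3*t (U(t) = (t + 1/5)*3 = (1/5 + t)*3 = 3/5 + 3*t)
(n(-12) - 220) + U(58) = ((9 + (-1 - 12)**2) - 220) + (3/5 + 3*58) = ((9 + (-13)**2) - 220) + (3/5 + 174) = ((9 + 169) - 220) + 873/5 = (178 - 220) + 873/5 = -42 + 873/5 = 663/5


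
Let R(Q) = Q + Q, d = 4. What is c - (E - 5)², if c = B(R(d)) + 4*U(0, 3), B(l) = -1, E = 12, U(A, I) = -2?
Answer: -58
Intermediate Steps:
R(Q) = 2*Q
c = -9 (c = -1 + 4*(-2) = -1 - 8 = -9)
c - (E - 5)² = -9 - (12 - 5)² = -9 - 1*7² = -9 - 1*49 = -9 - 49 = -58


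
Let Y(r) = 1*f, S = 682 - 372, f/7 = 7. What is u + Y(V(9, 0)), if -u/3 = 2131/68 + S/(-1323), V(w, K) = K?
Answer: -1328821/29988 ≈ -44.312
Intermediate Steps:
f = 49 (f = 7*7 = 49)
S = 310
Y(r) = 49 (Y(r) = 1*49 = 49)
u = -2798233/29988 (u = -3*(2131/68 + 310/(-1323)) = -3*(2131*(1/68) + 310*(-1/1323)) = -3*(2131/68 - 310/1323) = -3*2798233/89964 = -2798233/29988 ≈ -93.312)
u + Y(V(9, 0)) = -2798233/29988 + 49 = -1328821/29988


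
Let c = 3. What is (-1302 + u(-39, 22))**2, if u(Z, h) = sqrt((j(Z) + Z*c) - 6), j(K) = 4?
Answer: (1302 - I*sqrt(119))**2 ≈ 1.6951e+6 - 2.841e+4*I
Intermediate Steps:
u(Z, h) = sqrt(-2 + 3*Z) (u(Z, h) = sqrt((4 + Z*3) - 6) = sqrt((4 + 3*Z) - 6) = sqrt(-2 + 3*Z))
(-1302 + u(-39, 22))**2 = (-1302 + sqrt(-2 + 3*(-39)))**2 = (-1302 + sqrt(-2 - 117))**2 = (-1302 + sqrt(-119))**2 = (-1302 + I*sqrt(119))**2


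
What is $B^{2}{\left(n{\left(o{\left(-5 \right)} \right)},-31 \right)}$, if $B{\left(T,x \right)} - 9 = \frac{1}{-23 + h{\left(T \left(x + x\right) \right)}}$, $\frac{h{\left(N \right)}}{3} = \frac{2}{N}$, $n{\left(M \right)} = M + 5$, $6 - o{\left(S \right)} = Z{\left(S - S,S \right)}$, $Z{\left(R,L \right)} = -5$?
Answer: $\frac{10445453209}{130210921} \approx 80.219$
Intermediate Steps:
$o{\left(S \right)} = 11$ ($o{\left(S \right)} = 6 - -5 = 6 + 5 = 11$)
$n{\left(M \right)} = 5 + M$
$h{\left(N \right)} = \frac{6}{N}$ ($h{\left(N \right)} = 3 \frac{2}{N} = \frac{6}{N}$)
$B{\left(T,x \right)} = 9 + \frac{1}{-23 + \frac{3}{T x}}$ ($B{\left(T,x \right)} = 9 + \frac{1}{-23 + \frac{6}{T \left(x + x\right)}} = 9 + \frac{1}{-23 + \frac{6}{T 2 x}} = 9 + \frac{1}{-23 + \frac{6}{2 T x}} = 9 + \frac{1}{-23 + 6 \frac{1}{2 T x}} = 9 + \frac{1}{-23 + \frac{3}{T x}}$)
$B^{2}{\left(n{\left(o{\left(-5 \right)} \right)},-31 \right)} = \left(\frac{-27 + 206 \left(5 + 11\right) \left(-31\right)}{-3 + 23 \left(5 + 11\right) \left(-31\right)}\right)^{2} = \left(\frac{-27 + 206 \cdot 16 \left(-31\right)}{-3 + 23 \cdot 16 \left(-31\right)}\right)^{2} = \left(\frac{-27 - 102176}{-3 - 11408}\right)^{2} = \left(\frac{1}{-11411} \left(-102203\right)\right)^{2} = \left(\left(- \frac{1}{11411}\right) \left(-102203\right)\right)^{2} = \left(\frac{102203}{11411}\right)^{2} = \frac{10445453209}{130210921}$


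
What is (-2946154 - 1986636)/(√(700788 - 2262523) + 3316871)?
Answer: -8180714050045/5500817396188 + 2466395*I*√1561735/5500817396188 ≈ -1.4872 + 0.00056032*I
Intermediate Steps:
(-2946154 - 1986636)/(√(700788 - 2262523) + 3316871) = -4932790/(√(-1561735) + 3316871) = -4932790/(I*√1561735 + 3316871) = -4932790/(3316871 + I*√1561735)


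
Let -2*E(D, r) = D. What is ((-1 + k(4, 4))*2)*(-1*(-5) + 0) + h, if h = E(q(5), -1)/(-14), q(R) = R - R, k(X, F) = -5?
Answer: -60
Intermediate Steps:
q(R) = 0
E(D, r) = -D/2
h = 0 (h = -½*0/(-14) = 0*(-1/14) = 0)
((-1 + k(4, 4))*2)*(-1*(-5) + 0) + h = ((-1 - 5)*2)*(-1*(-5) + 0) + 0 = (-6*2)*(5 + 0) + 0 = -12*5 + 0 = -60 + 0 = -60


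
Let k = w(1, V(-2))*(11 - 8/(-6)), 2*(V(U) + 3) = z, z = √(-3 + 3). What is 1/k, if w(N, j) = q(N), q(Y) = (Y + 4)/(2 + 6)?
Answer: 24/185 ≈ 0.12973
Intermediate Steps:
q(Y) = ½ + Y/8 (q(Y) = (4 + Y)/8 = (4 + Y)*(⅛) = ½ + Y/8)
z = 0 (z = √0 = 0)
V(U) = -3 (V(U) = -3 + (½)*0 = -3 + 0 = -3)
w(N, j) = ½ + N/8
k = 185/24 (k = (½ + (⅛)*1)*(11 - 8/(-6)) = (½ + ⅛)*(11 - 8*(-⅙)) = 5*(11 + 4/3)/8 = (5/8)*(37/3) = 185/24 ≈ 7.7083)
1/k = 1/(185/24) = 24/185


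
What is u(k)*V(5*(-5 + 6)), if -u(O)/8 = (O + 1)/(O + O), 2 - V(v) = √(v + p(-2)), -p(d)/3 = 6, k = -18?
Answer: -68/9 + 34*I*√13/9 ≈ -7.5556 + 13.621*I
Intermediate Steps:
p(d) = -18 (p(d) = -3*6 = -18)
V(v) = 2 - √(-18 + v) (V(v) = 2 - √(v - 18) = 2 - √(-18 + v))
u(O) = -4*(1 + O)/O (u(O) = -8*(O + 1)/(O + O) = -8*(1 + O)/(2*O) = -8*(1 + O)*1/(2*O) = -4*(1 + O)/O)
u(k)*V(5*(-5 + 6)) = (-4 - 4/(-18))*(2 - √(-18 + 5*(-5 + 6))) = (-4 - 4*(-1/18))*(2 - √(-18 + 5*1)) = (-4 + 2/9)*(2 - √(-18 + 5)) = -34*(2 - √(-13))/9 = -34*(2 - I*√13)/9 = -68/9 + 34*I*√13/9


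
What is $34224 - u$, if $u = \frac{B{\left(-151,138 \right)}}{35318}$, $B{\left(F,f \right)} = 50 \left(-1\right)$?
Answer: $\frac{604361641}{17659} \approx 34224.0$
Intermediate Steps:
$B{\left(F,f \right)} = -50$
$u = - \frac{25}{17659}$ ($u = - \frac{50}{35318} = \left(-50\right) \frac{1}{35318} = - \frac{25}{17659} \approx -0.0014157$)
$34224 - u = 34224 - - \frac{25}{17659} = 34224 + \frac{25}{17659} = \frac{604361641}{17659}$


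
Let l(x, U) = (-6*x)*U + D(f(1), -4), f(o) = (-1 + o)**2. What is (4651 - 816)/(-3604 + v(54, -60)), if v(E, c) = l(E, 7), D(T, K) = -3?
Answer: -767/1175 ≈ -0.65277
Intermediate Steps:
l(x, U) = -3 - 6*U*x (l(x, U) = (-6*x)*U - 3 = -6*U*x - 3 = -3 - 6*U*x)
v(E, c) = -3 - 42*E (v(E, c) = -3 - 6*7*E = -3 - 42*E)
(4651 - 816)/(-3604 + v(54, -60)) = (4651 - 816)/(-3604 + (-3 - 42*54)) = 3835/(-3604 + (-3 - 2268)) = 3835/(-3604 - 2271) = 3835/(-5875) = 3835*(-1/5875) = -767/1175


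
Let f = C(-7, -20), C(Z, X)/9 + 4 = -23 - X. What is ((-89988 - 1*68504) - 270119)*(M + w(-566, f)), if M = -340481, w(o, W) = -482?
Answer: 146140492393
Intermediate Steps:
C(Z, X) = -243 - 9*X (C(Z, X) = -36 + 9*(-23 - X) = -36 + (-207 - 9*X) = -243 - 9*X)
f = -63 (f = -243 - 9*(-20) = -243 + 180 = -63)
((-89988 - 1*68504) - 270119)*(M + w(-566, f)) = ((-89988 - 1*68504) - 270119)*(-340481 - 482) = ((-89988 - 68504) - 270119)*(-340963) = (-158492 - 270119)*(-340963) = -428611*(-340963) = 146140492393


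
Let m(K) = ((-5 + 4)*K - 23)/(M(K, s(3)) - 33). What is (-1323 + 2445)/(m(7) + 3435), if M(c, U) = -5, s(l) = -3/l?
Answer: 209/640 ≈ 0.32656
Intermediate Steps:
m(K) = 23/38 + K/38 (m(K) = ((-5 + 4)*K - 23)/(-5 - 33) = (-K - 23)/(-38) = (-23 - K)*(-1/38) = 23/38 + K/38)
(-1323 + 2445)/(m(7) + 3435) = (-1323 + 2445)/((23/38 + (1/38)*7) + 3435) = 1122/((23/38 + 7/38) + 3435) = 1122/(15/19 + 3435) = 1122/(65280/19) = 1122*(19/65280) = 209/640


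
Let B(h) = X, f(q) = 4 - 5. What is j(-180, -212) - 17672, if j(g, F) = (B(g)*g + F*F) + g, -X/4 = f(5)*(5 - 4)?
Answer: 26372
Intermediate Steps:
f(q) = -1
X = 4 (X = -(-4)*(5 - 4) = -(-4) = -4*(-1) = 4)
B(h) = 4
j(g, F) = F² + 5*g (j(g, F) = (4*g + F*F) + g = (4*g + F²) + g = (F² + 4*g) + g = F² + 5*g)
j(-180, -212) - 17672 = ((-212)² + 5*(-180)) - 17672 = (44944 - 900) - 17672 = 44044 - 17672 = 26372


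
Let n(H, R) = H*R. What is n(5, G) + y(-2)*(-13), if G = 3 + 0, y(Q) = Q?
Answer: 41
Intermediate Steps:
G = 3
n(5, G) + y(-2)*(-13) = 5*3 - 2*(-13) = 15 + 26 = 41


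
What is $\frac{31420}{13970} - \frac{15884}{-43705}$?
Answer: $\frac{159511058}{61055885} \approx 2.6125$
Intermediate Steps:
$\frac{31420}{13970} - \frac{15884}{-43705} = 31420 \cdot \frac{1}{13970} - - \frac{15884}{43705} = \frac{3142}{1397} + \frac{15884}{43705} = \frac{159511058}{61055885}$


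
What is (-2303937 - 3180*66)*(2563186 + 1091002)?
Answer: -9185959915596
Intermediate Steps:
(-2303937 - 3180*66)*(2563186 + 1091002) = (-2303937 - 209880)*3654188 = -2513817*3654188 = -9185959915596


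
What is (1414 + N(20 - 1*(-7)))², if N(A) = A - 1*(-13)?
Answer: 2114116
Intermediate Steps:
N(A) = 13 + A (N(A) = A + 13 = 13 + A)
(1414 + N(20 - 1*(-7)))² = (1414 + (13 + (20 - 1*(-7))))² = (1414 + (13 + (20 + 7)))² = (1414 + (13 + 27))² = (1414 + 40)² = 1454² = 2114116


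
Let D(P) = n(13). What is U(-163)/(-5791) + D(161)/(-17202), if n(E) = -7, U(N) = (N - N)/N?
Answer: 7/17202 ≈ 0.00040693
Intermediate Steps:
U(N) = 0 (U(N) = 0/N = 0)
D(P) = -7
U(-163)/(-5791) + D(161)/(-17202) = 0/(-5791) - 7/(-17202) = 0*(-1/5791) - 7*(-1/17202) = 0 + 7/17202 = 7/17202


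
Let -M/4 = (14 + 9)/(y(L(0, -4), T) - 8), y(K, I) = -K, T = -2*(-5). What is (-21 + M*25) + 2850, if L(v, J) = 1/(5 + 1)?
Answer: 152421/49 ≈ 3110.6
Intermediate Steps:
T = 10
L(v, J) = 1/6
M = 552/49 (M = -4*(14 + 9)/(-1*1/6 - 8) = -92/(-1/6 - 8) = -92/(-49/6) = -92*(-6)/49 = -4*(-138/49) = 552/49 ≈ 11.265)
(-21 + M*25) + 2850 = (-21 + (552/49)*25) + 2850 = (-21 + 13800/49) + 2850 = 12771/49 + 2850 = 152421/49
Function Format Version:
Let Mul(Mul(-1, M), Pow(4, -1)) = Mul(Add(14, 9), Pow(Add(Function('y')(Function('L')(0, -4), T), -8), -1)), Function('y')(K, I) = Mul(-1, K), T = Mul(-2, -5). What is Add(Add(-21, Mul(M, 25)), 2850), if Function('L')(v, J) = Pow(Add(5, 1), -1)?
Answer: Rational(152421, 49) ≈ 3110.6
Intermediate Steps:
T = 10
Function('L')(v, J) = Rational(1, 6) (Function('L')(v, J) = Pow(6, -1) = Rational(1, 6))
M = Rational(552, 49) (M = Mul(-4, Mul(Add(14, 9), Pow(Add(Mul(-1, Rational(1, 6)), -8), -1))) = Mul(-4, Mul(23, Pow(Add(Rational(-1, 6), -8), -1))) = Mul(-4, Mul(23, Pow(Rational(-49, 6), -1))) = Mul(-4, Mul(23, Rational(-6, 49))) = Mul(-4, Rational(-138, 49)) = Rational(552, 49) ≈ 11.265)
Add(Add(-21, Mul(M, 25)), 2850) = Add(Add(-21, Mul(Rational(552, 49), 25)), 2850) = Add(Add(-21, Rational(13800, 49)), 2850) = Add(Rational(12771, 49), 2850) = Rational(152421, 49)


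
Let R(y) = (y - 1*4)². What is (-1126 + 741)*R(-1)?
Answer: -9625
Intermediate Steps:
R(y) = (-4 + y)² (R(y) = (y - 4)² = (-4 + y)²)
(-1126 + 741)*R(-1) = (-1126 + 741)*(-4 - 1)² = -385*(-5)² = -385*25 = -9625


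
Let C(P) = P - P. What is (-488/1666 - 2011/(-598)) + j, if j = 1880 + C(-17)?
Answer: 938021171/498134 ≈ 1883.1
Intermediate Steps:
C(P) = 0
j = 1880 (j = 1880 + 0 = 1880)
(-488/1666 - 2011/(-598)) + j = (-488/1666 - 2011/(-598)) + 1880 = (-488*1/1666 - 2011*(-1/598)) + 1880 = (-244/833 + 2011/598) + 1880 = 1529251/498134 + 1880 = 938021171/498134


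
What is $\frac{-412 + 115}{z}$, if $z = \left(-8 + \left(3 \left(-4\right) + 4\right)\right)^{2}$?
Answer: $- \frac{297}{256} \approx -1.1602$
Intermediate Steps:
$z = 256$ ($z = \left(-8 + \left(-12 + 4\right)\right)^{2} = \left(-8 - 8\right)^{2} = \left(-16\right)^{2} = 256$)
$\frac{-412 + 115}{z} = \frac{-412 + 115}{256} = \left(-297\right) \frac{1}{256} = - \frac{297}{256}$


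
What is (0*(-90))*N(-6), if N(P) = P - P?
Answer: 0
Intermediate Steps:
N(P) = 0
(0*(-90))*N(-6) = (0*(-90))*0 = 0*0 = 0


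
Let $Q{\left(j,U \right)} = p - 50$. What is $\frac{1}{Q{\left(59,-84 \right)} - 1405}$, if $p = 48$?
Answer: $- \frac{1}{1407} \approx -0.00071073$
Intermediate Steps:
$Q{\left(j,U \right)} = -2$ ($Q{\left(j,U \right)} = 48 - 50 = -2$)
$\frac{1}{Q{\left(59,-84 \right)} - 1405} = \frac{1}{-2 - 1405} = \frac{1}{-1407} = - \frac{1}{1407}$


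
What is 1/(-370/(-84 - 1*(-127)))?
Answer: -43/370 ≈ -0.11622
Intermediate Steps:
1/(-370/(-84 - 1*(-127))) = 1/(-370/(-84 + 127)) = 1/(-370/43) = -43/370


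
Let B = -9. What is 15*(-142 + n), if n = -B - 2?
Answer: -2025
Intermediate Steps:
n = 7 (n = -1*(-9) - 2 = 9 - 2 = 7)
15*(-142 + n) = 15*(-142 + 7) = 15*(-135) = -2025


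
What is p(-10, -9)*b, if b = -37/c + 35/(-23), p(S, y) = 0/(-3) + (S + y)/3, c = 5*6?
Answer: 36119/2070 ≈ 17.449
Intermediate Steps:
c = 30
p(S, y) = S/3 + y/3 (p(S, y) = 0*(-⅓) + (S + y)*(⅓) = 0 + (S/3 + y/3) = S/3 + y/3)
b = -1901/690 (b = -37/30 + 35/(-23) = -37*1/30 + 35*(-1/23) = -37/30 - 35/23 = -1901/690 ≈ -2.7551)
p(-10, -9)*b = ((⅓)*(-10) + (⅓)*(-9))*(-1901/690) = (-10/3 - 3)*(-1901/690) = -19/3*(-1901/690) = 36119/2070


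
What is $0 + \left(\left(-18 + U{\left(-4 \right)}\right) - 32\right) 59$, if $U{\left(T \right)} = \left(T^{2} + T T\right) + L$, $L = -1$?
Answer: $-1121$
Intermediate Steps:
$U{\left(T \right)} = -1 + 2 T^{2}$ ($U{\left(T \right)} = \left(T^{2} + T T\right) - 1 = \left(T^{2} + T^{2}\right) - 1 = 2 T^{2} - 1 = -1 + 2 T^{2}$)
$0 + \left(\left(-18 + U{\left(-4 \right)}\right) - 32\right) 59 = 0 + \left(\left(-18 - \left(1 - 2 \left(-4\right)^{2}\right)\right) - 32\right) 59 = 0 + \left(\left(-18 + \left(-1 + 2 \cdot 16\right)\right) - 32\right) 59 = 0 + \left(\left(-18 + \left(-1 + 32\right)\right) - 32\right) 59 = 0 + \left(\left(-18 + 31\right) - 32\right) 59 = 0 + \left(13 - 32\right) 59 = 0 - 1121 = -1121$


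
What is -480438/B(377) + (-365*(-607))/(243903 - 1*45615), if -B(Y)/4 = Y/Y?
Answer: 23816494091/198288 ≈ 1.2011e+5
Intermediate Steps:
B(Y) = -4 (B(Y) = -4*Y/Y = -4*1 = -4)
-480438/B(377) + (-365*(-607))/(243903 - 1*45615) = -480438/(-4) + (-365*(-607))/(243903 - 1*45615) = -480438*(-¼) + 221555/(243903 - 45615) = 240219/2 + 221555/198288 = 23816494091/198288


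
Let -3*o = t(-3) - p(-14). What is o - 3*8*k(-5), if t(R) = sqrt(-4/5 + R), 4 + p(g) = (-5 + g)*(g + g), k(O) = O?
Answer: 296 - I*sqrt(95)/15 ≈ 296.0 - 0.64979*I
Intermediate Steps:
p(g) = -4 + 2*g*(-5 + g) (p(g) = -4 + (-5 + g)*(g + g) = -4 + (-5 + g)*(2*g) = -4 + 2*g*(-5 + g))
t(R) = sqrt(-4/5 + R) (t(R) = sqrt(-4*1/5 + R) = sqrt(-4/5 + R))
o = 176 - I*sqrt(95)/15 (o = -(sqrt(-20 + 25*(-3))/5 - (-4 - 10*(-14) + 2*(-14)**2))/3 = -(sqrt(-20 - 75)/5 - (-4 + 140 + 2*196))/3 = -(sqrt(-95)/5 - (-4 + 140 + 392))/3 = -((I*sqrt(95))/5 - 1*528)/3 = -(I*sqrt(95)/5 - 528)/3 = -(-528 + I*sqrt(95)/5)/3 = 176 - I*sqrt(95)/15 ≈ 176.0 - 0.64979*I)
o - 3*8*k(-5) = (176 - I*sqrt(95)/15) - 3*8*(-5) = (176 - I*sqrt(95)/15) - 24*(-5) = (176 - I*sqrt(95)/15) - 1*(-120) = (176 - I*sqrt(95)/15) + 120 = 296 - I*sqrt(95)/15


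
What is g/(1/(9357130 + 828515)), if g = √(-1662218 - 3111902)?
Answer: 20371290*I*√1193530 ≈ 2.2255e+10*I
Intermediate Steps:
g = 2*I*√1193530 (g = √(-4774120) = 2*I*√1193530 ≈ 2185.0*I)
g/(1/(9357130 + 828515)) = (2*I*√1193530)/(1/(9357130 + 828515)) = (2*I*√1193530)/(1/10185645) = (2*I*√1193530)*10185645 = 20371290*I*√1193530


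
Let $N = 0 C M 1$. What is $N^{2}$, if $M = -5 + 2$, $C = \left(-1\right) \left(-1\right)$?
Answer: $0$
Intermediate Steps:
$C = 1$
$M = -3$
$N = 0$ ($N = 0 \cdot 1 \left(-3\right) 1 = 0 \left(-3\right) 1 = 0 \cdot 1 = 0$)
$N^{2} = 0^{2} = 0$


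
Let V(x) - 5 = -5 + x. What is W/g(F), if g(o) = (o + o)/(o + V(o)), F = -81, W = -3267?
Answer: -3267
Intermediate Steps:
V(x) = x (V(x) = 5 + (-5 + x) = x)
g(o) = 1 (g(o) = (o + o)/(o + o) = (2*o)/((2*o)) = (2*o)*(1/(2*o)) = 1)
W/g(F) = -3267/1 = -3267*1 = -3267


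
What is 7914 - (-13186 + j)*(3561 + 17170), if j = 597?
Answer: 260990473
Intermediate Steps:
7914 - (-13186 + j)*(3561 + 17170) = 7914 - (-13186 + 597)*(3561 + 17170) = 7914 - (-12589)*20731 = 7914 - 1*(-260982559) = 7914 + 260982559 = 260990473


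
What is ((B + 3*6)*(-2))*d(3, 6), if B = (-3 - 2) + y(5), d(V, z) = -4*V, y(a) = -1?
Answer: 288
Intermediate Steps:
B = -6 (B = (-3 - 2) - 1 = -5 - 1 = -6)
((B + 3*6)*(-2))*d(3, 6) = ((-6 + 3*6)*(-2))*(-4*3) = ((-6 + 18)*(-2))*(-12) = (12*(-2))*(-12) = -24*(-12) = 288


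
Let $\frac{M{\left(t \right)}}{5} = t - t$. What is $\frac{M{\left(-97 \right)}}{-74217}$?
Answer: $0$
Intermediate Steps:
$M{\left(t \right)} = 0$ ($M{\left(t \right)} = 5 \left(t - t\right) = 5 \cdot 0 = 0$)
$\frac{M{\left(-97 \right)}}{-74217} = \frac{0}{-74217} = 0 \left(- \frac{1}{74217}\right) = 0$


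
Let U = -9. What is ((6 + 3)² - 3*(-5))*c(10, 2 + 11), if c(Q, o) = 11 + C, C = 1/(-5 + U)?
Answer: 7344/7 ≈ 1049.1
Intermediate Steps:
C = -1/14 (C = 1/(-5 - 9) = 1/(-14) = -1/14 ≈ -0.071429)
c(Q, o) = 153/14 (c(Q, o) = 11 - 1/14 = 153/14)
((6 + 3)² - 3*(-5))*c(10, 2 + 11) = ((6 + 3)² - 3*(-5))*(153/14) = (9² + 15)*(153/14) = (81 + 15)*(153/14) = 96*(153/14) = 7344/7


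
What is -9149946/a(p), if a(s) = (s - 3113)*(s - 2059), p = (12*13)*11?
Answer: -9149946/479171 ≈ -19.095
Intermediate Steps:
p = 1716 (p = 156*11 = 1716)
a(s) = (-3113 + s)*(-2059 + s)
-9149946/a(p) = -9149946/(6409667 + 1716² - 5172*1716) = -9149946/(6409667 + 2944656 - 8875152) = -9149946/479171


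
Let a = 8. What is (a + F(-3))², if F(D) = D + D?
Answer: 4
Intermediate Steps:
F(D) = 2*D
(a + F(-3))² = (8 + 2*(-3))² = (8 - 6)² = 2² = 4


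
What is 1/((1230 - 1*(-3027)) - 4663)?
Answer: -1/406 ≈ -0.0024631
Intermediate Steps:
1/((1230 - 1*(-3027)) - 4663) = 1/((1230 + 3027) - 4663) = 1/(4257 - 4663) = 1/(-406) = -1/406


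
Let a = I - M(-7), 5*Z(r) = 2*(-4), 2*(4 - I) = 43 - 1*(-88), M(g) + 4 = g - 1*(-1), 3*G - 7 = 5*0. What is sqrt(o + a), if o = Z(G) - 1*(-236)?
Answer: sqrt(18290)/10 ≈ 13.524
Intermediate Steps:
G = 7/3 (G = 7/3 + (5*0)/3 = 7/3 + (1/3)*0 = 7/3 + 0 = 7/3 ≈ 2.3333)
M(g) = -3 + g (M(g) = -4 + (g - 1*(-1)) = -4 + (g + 1) = -4 + (1 + g) = -3 + g)
I = -123/2 (I = 4 - (43 - 1*(-88))/2 = 4 - (43 + 88)/2 = 4 - 1/2*131 = 4 - 131/2 = -123/2 ≈ -61.500)
Z(r) = -8/5 (Z(r) = (2*(-4))/5 = (1/5)*(-8) = -8/5)
a = -103/2 (a = -123/2 - (-3 - 7) = -123/2 - 1*(-10) = -123/2 + 10 = -103/2 ≈ -51.500)
o = 1172/5 (o = -8/5 - 1*(-236) = -8/5 + 236 = 1172/5 ≈ 234.40)
sqrt(o + a) = sqrt(1172/5 - 103/2) = sqrt(1829/10) = sqrt(18290)/10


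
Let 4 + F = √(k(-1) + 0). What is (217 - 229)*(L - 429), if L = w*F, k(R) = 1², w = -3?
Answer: 5040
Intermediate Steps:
k(R) = 1
F = -3 (F = -4 + √(1 + 0) = -4 + √1 = -4 + 1 = -3)
L = 9 (L = -3*(-3) = 9)
(217 - 229)*(L - 429) = (217 - 229)*(9 - 429) = -12*(-420) = 5040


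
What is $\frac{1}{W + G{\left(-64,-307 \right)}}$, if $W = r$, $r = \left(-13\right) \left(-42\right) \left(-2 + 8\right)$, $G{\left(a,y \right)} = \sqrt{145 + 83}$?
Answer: $\frac{273}{894329} - \frac{\sqrt{57}}{5365974} \approx 0.00030385$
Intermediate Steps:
$G{\left(a,y \right)} = 2 \sqrt{57}$ ($G{\left(a,y \right)} = \sqrt{228} = 2 \sqrt{57}$)
$r = 3276$ ($r = 546 \cdot 6 = 3276$)
$W = 3276$
$\frac{1}{W + G{\left(-64,-307 \right)}} = \frac{1}{3276 + 2 \sqrt{57}}$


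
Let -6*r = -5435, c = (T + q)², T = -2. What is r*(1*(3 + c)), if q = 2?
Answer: 5435/2 ≈ 2717.5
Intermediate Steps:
c = 0 (c = (-2 + 2)² = 0² = 0)
r = 5435/6 (r = -⅙*(-5435) = 5435/6 ≈ 905.83)
r*(1*(3 + c)) = 5435*(1*(3 + 0))/6 = 5435*(1*3)/6 = (5435/6)*3 = 5435/2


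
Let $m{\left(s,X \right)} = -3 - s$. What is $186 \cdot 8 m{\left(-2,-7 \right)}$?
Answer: $-1488$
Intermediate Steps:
$186 \cdot 8 m{\left(-2,-7 \right)} = 186 \cdot 8 \left(-3 - -2\right) = 1488 \left(-3 + 2\right) = 1488 \left(-1\right) = -1488$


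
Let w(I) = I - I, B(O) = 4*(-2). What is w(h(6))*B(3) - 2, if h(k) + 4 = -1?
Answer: -2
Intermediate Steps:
B(O) = -8
h(k) = -5 (h(k) = -4 - 1 = -5)
w(I) = 0
w(h(6))*B(3) - 2 = 0*(-8) - 2 = 0 - 2 = -2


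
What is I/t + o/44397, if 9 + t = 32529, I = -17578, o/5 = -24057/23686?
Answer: -513575387941/949933898940 ≈ -0.54064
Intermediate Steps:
o = -120285/23686 (o = 5*(-24057/23686) = -120285/23686 ≈ -5.0783)
t = 32520 (t = -9 + 32529 = 32520)
I/t + o/44397 = -17578/32520 - 120285/23686/44397 = -17578*1/32520 - 120285/23686*1/44397 = -8789/16260 - 13365/116843038 = -513575387941/949933898940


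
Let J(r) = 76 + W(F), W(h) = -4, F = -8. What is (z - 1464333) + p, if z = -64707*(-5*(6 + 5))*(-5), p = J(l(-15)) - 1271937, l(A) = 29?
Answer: -20530623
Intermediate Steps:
J(r) = 72 (J(r) = 76 - 4 = 72)
p = -1271865 (p = 72 - 1271937 = -1271865)
z = -17794425 (z = -64707*(-5*11)*(-5) = -(-3558885)*(-5) = -64707*275 = -17794425)
(z - 1464333) + p = (-17794425 - 1464333) - 1271865 = -19258758 - 1271865 = -20530623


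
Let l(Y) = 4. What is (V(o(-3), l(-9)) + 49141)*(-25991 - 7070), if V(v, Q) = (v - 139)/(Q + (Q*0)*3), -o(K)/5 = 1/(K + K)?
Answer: -38964206855/24 ≈ -1.6235e+9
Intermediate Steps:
o(K) = -5/(2*K) (o(K) = -5/(K + K) = -5*1/(2*K) = -5/(2*K))
V(v, Q) = (-139 + v)/Q (V(v, Q) = (-139 + v)/(Q + 0*3) = (-139 + v)/(Q + 0) = (-139 + v)/Q)
(V(o(-3), l(-9)) + 49141)*(-25991 - 7070) = ((-139 - 5/2/(-3))/4 + 49141)*(-25991 - 7070) = ((-139 - 5/2*(-⅓))/4 + 49141)*(-33061) = ((-139 + ⅚)/4 + 49141)*(-33061) = ((¼)*(-829/6) + 49141)*(-33061) = (-829/24 + 49141)*(-33061) = (1178555/24)*(-33061) = -38964206855/24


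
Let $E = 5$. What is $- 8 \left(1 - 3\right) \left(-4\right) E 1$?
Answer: $-320$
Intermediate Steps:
$- 8 \left(1 - 3\right) \left(-4\right) E 1 = - 8 \left(1 - 3\right) \left(-4\right) 5 \cdot 1 = - 8 \left(-2\right) \left(-4\right) 5 \cdot 1 = - 8 \cdot 8 \cdot 5 \cdot 1 = \left(-8\right) 40 \cdot 1 = \left(-320\right) 1 = -320$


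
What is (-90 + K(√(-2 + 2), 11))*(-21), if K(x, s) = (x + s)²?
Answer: -651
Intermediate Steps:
K(x, s) = (s + x)²
(-90 + K(√(-2 + 2), 11))*(-21) = (-90 + (11 + √(-2 + 2))²)*(-21) = (-90 + (11 + √0)²)*(-21) = (-90 + (11 + 0)²)*(-21) = (-90 + 11²)*(-21) = (-90 + 121)*(-21) = 31*(-21) = -651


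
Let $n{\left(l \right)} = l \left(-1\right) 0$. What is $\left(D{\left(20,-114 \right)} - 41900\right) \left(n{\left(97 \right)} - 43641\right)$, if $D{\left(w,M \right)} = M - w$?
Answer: $1834405794$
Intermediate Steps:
$n{\left(l \right)} = 0$ ($n{\left(l \right)} = - l 0 = 0$)
$\left(D{\left(20,-114 \right)} - 41900\right) \left(n{\left(97 \right)} - 43641\right) = \left(\left(-114 - 20\right) - 41900\right) \left(0 - 43641\right) = \left(\left(-114 - 20\right) - 41900\right) \left(-43641\right) = \left(-134 - 41900\right) \left(-43641\right) = \left(-42034\right) \left(-43641\right) = 1834405794$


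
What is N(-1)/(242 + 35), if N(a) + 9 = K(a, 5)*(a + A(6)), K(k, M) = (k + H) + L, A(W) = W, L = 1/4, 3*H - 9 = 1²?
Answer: 47/3324 ≈ 0.014140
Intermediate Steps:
H = 10/3 (H = 3 + (⅓)*1² = 3 + (⅓)*1 = 3 + ⅓ = 10/3 ≈ 3.3333)
L = ¼ ≈ 0.25000
K(k, M) = 43/12 + k (K(k, M) = (k + 10/3) + ¼ = (10/3 + k) + ¼ = 43/12 + k)
N(a) = -9 + (6 + a)*(43/12 + a) (N(a) = -9 + (43/12 + a)*(a + 6) = -9 + (43/12 + a)*(6 + a) = -9 + (6 + a)*(43/12 + a))
N(-1)/(242 + 35) = (25/2 + (-1)² + (115/12)*(-1))/(242 + 35) = (25/2 + 1 - 115/12)/277 = (47/12)*(1/277) = 47/3324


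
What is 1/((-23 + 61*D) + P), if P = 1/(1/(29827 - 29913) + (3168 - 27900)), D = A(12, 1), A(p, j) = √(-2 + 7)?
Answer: 20810110278953/16354906670081684 + 275959672916749*√5/81774533350408420 ≈ 0.0088183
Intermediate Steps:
A(p, j) = √5
D = √5 ≈ 2.2361
P = -86/2126953 (P = 1/(1/(-86) - 24732) = 1/(-1/86 - 24732) = 1/(-2126953/86) = -86/2126953 ≈ -4.0433e-5)
1/((-23 + 61*D) + P) = 1/((-23 + 61*√5) - 86/2126953) = 1/(-48920005/2126953 + 61*√5)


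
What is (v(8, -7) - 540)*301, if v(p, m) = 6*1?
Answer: -160734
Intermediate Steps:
v(p, m) = 6
(v(8, -7) - 540)*301 = (6 - 540)*301 = -534*301 = -160734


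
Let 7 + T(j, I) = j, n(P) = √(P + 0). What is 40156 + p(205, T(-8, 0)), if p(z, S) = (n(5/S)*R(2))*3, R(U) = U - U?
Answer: 40156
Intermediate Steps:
R(U) = 0
n(P) = √P
T(j, I) = -7 + j
p(z, S) = 0 (p(z, S) = (√(5/S)*0)*3 = ((√5*√(1/S))*0)*3 = 0*3 = 0)
40156 + p(205, T(-8, 0)) = 40156 + 0 = 40156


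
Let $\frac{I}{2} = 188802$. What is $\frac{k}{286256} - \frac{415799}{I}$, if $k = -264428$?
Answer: $- \frac{3419906704}{1688928291} \approx -2.0249$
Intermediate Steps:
$I = 377604$ ($I = 2 \cdot 188802 = 377604$)
$\frac{k}{286256} - \frac{415799}{I} = - \frac{264428}{286256} - \frac{415799}{377604} = \left(-264428\right) \frac{1}{286256} - \frac{415799}{377604} = - \frac{66107}{71564} - \frac{415799}{377604} = - \frac{3419906704}{1688928291}$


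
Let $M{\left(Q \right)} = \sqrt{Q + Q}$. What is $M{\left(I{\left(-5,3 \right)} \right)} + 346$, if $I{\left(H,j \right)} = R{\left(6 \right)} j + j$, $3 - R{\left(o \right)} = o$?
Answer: $346 + 2 i \sqrt{3} \approx 346.0 + 3.4641 i$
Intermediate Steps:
$R{\left(o \right)} = 3 - o$
$I{\left(H,j \right)} = - 2 j$ ($I{\left(H,j \right)} = \left(3 - 6\right) j + j = - 3 j + j = - 2 j$)
$M{\left(Q \right)} = \sqrt{2} \sqrt{Q}$ ($M{\left(Q \right)} = \sqrt{2 Q} = \sqrt{2} \sqrt{Q}$)
$M{\left(I{\left(-5,3 \right)} \right)} + 346 = \sqrt{2} \sqrt{\left(-2\right) 3} + 346 = \sqrt{2} \sqrt{-6} + 346 = \sqrt{2} i \sqrt{6} + 346 = 2 i \sqrt{3} + 346 = 346 + 2 i \sqrt{3}$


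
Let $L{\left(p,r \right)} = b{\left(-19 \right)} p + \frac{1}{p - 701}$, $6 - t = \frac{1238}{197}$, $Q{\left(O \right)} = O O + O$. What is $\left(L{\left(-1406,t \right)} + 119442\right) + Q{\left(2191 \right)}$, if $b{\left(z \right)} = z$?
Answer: $\frac{10427180595}{2107} \approx 4.9488 \cdot 10^{6}$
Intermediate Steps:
$Q{\left(O \right)} = O + O^{2}$ ($Q{\left(O \right)} = O^{2} + O = O + O^{2}$)
$t = - \frac{56}{197}$ ($t = 6 - \frac{1238}{197} = - \frac{56}{197} \approx -0.28426$)
$L{\left(p,r \right)} = \frac{1}{-701 + p} - 19 p$ ($L{\left(p,r \right)} = - 19 p + \frac{1}{p - 701} = - 19 p + \frac{1}{-701 + p} = \frac{1}{-701 + p} - 19 p$)
$\left(L{\left(-1406,t \right)} + 119442\right) + Q{\left(2191 \right)} = \left(\frac{1 - 19 \left(-1406\right)^{2} + 13319 \left(-1406\right)}{-701 - 1406} + 119442\right) + 2191 \left(1 + 2191\right) = \left(\frac{1 - 37559884 - 18726514}{-2107} + 119442\right) + 2191 \cdot 2192 = \left(- \frac{1 - 37559884 - 18726514}{2107} + 119442\right) + 4802672 = \left(\left(- \frac{1}{2107}\right) \left(-56286397\right) + 119442\right) + 4802672 = \left(\frac{56286397}{2107} + 119442\right) + 4802672 = \frac{307950691}{2107} + 4802672 = \frac{10427180595}{2107}$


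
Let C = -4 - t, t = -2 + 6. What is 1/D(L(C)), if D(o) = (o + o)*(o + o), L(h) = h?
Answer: 1/256 ≈ 0.0039063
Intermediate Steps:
t = 4
C = -8 (C = -4 - 1*4 = -4 - 4 = -8)
D(o) = 4*o² (D(o) = (2*o)*(2*o) = 4*o²)
1/D(L(C)) = 1/(4*(-8)²) = 1/(4*64) = 1/256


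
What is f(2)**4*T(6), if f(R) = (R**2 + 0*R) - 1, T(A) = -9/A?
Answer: -243/2 ≈ -121.50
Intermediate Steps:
f(R) = -1 + R**2 (f(R) = (R**2 + 0) - 1 = R**2 - 1 = -1 + R**2)
f(2)**4*T(6) = (-1 + 2**2)**4*(-9/6) = (-1 + 4)**4*(-9*1/6) = 3**4*(-3/2) = 81*(-3/2) = -243/2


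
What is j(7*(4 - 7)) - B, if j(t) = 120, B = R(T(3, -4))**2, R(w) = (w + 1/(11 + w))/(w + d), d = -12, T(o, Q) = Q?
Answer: 1504551/12544 ≈ 119.94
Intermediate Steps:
R(w) = (w + 1/(11 + w))/(-12 + w) (R(w) = (w + 1/(11 + w))/(w - 12) = (w + 1/(11 + w))/(-12 + w))
B = 729/12544 (B = ((1 + (-4)**2 + 11*(-4))/(-132 + (-4)**2 - 1*(-4)))**2 = ((1 + 16 - 44)/(-132 + 16 + 4))**2 = (-27/(-112))**2 = (-1/112*(-27))**2 = (27/112)**2 = 729/12544 ≈ 0.058115)
j(7*(4 - 7)) - B = 120 - 1*729/12544 = 120 - 729/12544 = 1504551/12544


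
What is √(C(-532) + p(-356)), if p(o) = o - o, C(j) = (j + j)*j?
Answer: 532*√2 ≈ 752.36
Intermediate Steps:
C(j) = 2*j² (C(j) = (2*j)*j = 2*j²)
p(o) = 0
√(C(-532) + p(-356)) = √(2*(-532)² + 0) = √(2*283024 + 0) = √(566048 + 0) = √566048 = 532*√2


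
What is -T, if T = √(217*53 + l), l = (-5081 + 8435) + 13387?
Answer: -3*√3138 ≈ -168.05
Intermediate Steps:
l = 16741 (l = 3354 + 13387 = 16741)
T = 3*√3138 (T = √(217*53 + 16741) = √(11501 + 16741) = √28242 = 3*√3138 ≈ 168.05)
-T = -3*√3138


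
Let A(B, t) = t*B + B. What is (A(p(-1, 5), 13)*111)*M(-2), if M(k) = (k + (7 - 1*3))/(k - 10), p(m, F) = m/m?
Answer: -259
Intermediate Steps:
p(m, F) = 1
A(B, t) = B + B*t (A(B, t) = B*t + B = B + B*t)
M(k) = (4 + k)/(-10 + k) (M(k) = (k + (7 - 3))/(-10 + k) = (k + 4)/(-10 + k) = (4 + k)/(-10 + k))
(A(p(-1, 5), 13)*111)*M(-2) = ((1*(1 + 13))*111)*((4 - 2)/(-10 - 2)) = ((1*14)*111)*(2/(-12)) = (14*111)*(-1/12*2) = 1554*(-⅙) = -259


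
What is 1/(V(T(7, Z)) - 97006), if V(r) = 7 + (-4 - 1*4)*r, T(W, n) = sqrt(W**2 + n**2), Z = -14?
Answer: -13857/1344112903 + 8*sqrt(5)/1344112903 ≈ -1.0296e-5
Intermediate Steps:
V(r) = 7 - 8*r (V(r) = 7 + (-4 - 4)*r = 7 - 8*r)
1/(V(T(7, Z)) - 97006) = 1/((7 - 8*sqrt(7**2 + (-14)**2)) - 97006) = 1/((7 - 8*sqrt(49 + 196)) - 97006) = 1/((7 - 56*sqrt(5)) - 97006) = 1/(-96999 - 56*sqrt(5))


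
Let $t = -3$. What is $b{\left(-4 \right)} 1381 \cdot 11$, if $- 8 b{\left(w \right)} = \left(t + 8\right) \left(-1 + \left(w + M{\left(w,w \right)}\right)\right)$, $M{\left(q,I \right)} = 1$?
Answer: $\frac{75955}{2} \approx 37978.0$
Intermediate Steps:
$b{\left(w \right)} = - \frac{5 w}{8}$ ($b{\left(w \right)} = - \frac{\left(-3 + 8\right) \left(-1 + \left(w + 1\right)\right)}{8} = - \frac{5 \left(-1 + \left(1 + w\right)\right)}{8} = - \frac{5 w}{8}$)
$b{\left(-4 \right)} 1381 \cdot 11 = \left(- \frac{5}{8}\right) \left(-4\right) 1381 \cdot 11 = \frac{5}{2} \cdot 15191 = \frac{75955}{2}$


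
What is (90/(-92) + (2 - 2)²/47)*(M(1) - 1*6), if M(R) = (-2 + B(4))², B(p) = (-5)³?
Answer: -31545/2 ≈ -15773.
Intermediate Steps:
B(p) = -125
M(R) = 16129 (M(R) = (-2 - 125)² = (-127)² = 16129)
(90/(-92) + (2 - 2)²/47)*(M(1) - 1*6) = (90/(-92) + (2 - 2)²/47)*(16129 - 1*6) = (90*(-1/92) + 0²*(1/47))*(16129 - 6) = (-45/46 + 0*(1/47))*16123 = (-45/46 + 0)*16123 = -45/46*16123 = -31545/2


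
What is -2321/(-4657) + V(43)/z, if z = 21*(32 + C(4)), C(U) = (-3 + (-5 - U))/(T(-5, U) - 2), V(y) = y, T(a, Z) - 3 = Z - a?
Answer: 8507369/15060738 ≈ 0.56487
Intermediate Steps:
T(a, Z) = 3 + Z - a (T(a, Z) = 3 + (Z - a) = 3 + Z - a)
C(U) = (-8 - U)/(6 + U) (C(U) = (-3 + (-5 - U))/((3 + U - 1*(-5)) - 2) = (-8 - U)/((3 + U + 5) - 2) = (-8 - U)/((8 + U) - 2) = (-8 - U)/(6 + U))
z = 3234/5 (z = 21*(32 + (-8 - 1*4)/(6 + 4)) = 21*(32 + (-8 - 4)/10) = 21*(32 + (⅒)*(-12)) = 21*(32 - 6/5) = 21*(154/5) = 3234/5 ≈ 646.80)
-2321/(-4657) + V(43)/z = -2321/(-4657) + 43/(3234/5) = -2321*(-1/4657) + 43*(5/3234) = 2321/4657 + 215/3234 = 8507369/15060738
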